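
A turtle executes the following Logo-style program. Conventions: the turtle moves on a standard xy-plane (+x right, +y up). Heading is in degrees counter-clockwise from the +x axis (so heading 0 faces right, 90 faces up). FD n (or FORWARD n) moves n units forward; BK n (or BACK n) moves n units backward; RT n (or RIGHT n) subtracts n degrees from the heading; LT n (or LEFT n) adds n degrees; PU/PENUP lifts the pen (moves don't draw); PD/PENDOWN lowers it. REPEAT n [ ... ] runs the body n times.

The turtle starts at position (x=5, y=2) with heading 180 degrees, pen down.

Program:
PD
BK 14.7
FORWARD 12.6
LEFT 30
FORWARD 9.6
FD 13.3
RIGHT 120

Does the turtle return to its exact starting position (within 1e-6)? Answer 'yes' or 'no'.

Answer: no

Derivation:
Executing turtle program step by step:
Start: pos=(5,2), heading=180, pen down
PD: pen down
BK 14.7: (5,2) -> (19.7,2) [heading=180, draw]
FD 12.6: (19.7,2) -> (7.1,2) [heading=180, draw]
LT 30: heading 180 -> 210
FD 9.6: (7.1,2) -> (-1.214,-2.8) [heading=210, draw]
FD 13.3: (-1.214,-2.8) -> (-12.732,-9.45) [heading=210, draw]
RT 120: heading 210 -> 90
Final: pos=(-12.732,-9.45), heading=90, 4 segment(s) drawn

Start position: (5, 2)
Final position: (-12.732, -9.45)
Distance = 21.107; >= 1e-6 -> NOT closed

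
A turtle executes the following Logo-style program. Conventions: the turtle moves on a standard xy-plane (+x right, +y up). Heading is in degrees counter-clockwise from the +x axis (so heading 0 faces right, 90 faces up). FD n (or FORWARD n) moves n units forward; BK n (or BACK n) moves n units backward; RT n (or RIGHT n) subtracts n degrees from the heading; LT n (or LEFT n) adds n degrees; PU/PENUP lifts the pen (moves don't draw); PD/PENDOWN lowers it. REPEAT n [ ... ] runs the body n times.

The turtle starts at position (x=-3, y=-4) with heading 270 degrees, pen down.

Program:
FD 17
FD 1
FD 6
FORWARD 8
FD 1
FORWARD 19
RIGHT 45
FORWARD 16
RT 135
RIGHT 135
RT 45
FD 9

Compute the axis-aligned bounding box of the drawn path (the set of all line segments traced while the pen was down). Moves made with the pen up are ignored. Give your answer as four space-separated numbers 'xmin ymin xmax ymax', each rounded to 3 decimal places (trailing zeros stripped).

Executing turtle program step by step:
Start: pos=(-3,-4), heading=270, pen down
FD 17: (-3,-4) -> (-3,-21) [heading=270, draw]
FD 1: (-3,-21) -> (-3,-22) [heading=270, draw]
FD 6: (-3,-22) -> (-3,-28) [heading=270, draw]
FD 8: (-3,-28) -> (-3,-36) [heading=270, draw]
FD 1: (-3,-36) -> (-3,-37) [heading=270, draw]
FD 19: (-3,-37) -> (-3,-56) [heading=270, draw]
RT 45: heading 270 -> 225
FD 16: (-3,-56) -> (-14.314,-67.314) [heading=225, draw]
RT 135: heading 225 -> 90
RT 135: heading 90 -> 315
RT 45: heading 315 -> 270
FD 9: (-14.314,-67.314) -> (-14.314,-76.314) [heading=270, draw]
Final: pos=(-14.314,-76.314), heading=270, 8 segment(s) drawn

Segment endpoints: x in {-14.314, -3, -3, -3, -3, -3}, y in {-76.314, -67.314, -56, -37, -36, -28, -22, -21, -4}
xmin=-14.314, ymin=-76.314, xmax=-3, ymax=-4

Answer: -14.314 -76.314 -3 -4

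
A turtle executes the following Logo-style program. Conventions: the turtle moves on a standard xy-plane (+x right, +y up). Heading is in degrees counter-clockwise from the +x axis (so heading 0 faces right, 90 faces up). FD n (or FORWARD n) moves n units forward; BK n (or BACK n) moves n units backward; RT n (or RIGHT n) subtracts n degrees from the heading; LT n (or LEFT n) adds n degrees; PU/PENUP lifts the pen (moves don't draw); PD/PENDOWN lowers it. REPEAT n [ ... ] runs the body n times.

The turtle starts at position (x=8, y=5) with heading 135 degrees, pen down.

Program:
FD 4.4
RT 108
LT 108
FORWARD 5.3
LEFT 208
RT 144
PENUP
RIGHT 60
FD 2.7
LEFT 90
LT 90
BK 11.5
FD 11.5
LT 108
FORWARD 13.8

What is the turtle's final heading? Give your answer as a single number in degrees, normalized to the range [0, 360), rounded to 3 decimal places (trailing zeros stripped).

Answer: 67

Derivation:
Executing turtle program step by step:
Start: pos=(8,5), heading=135, pen down
FD 4.4: (8,5) -> (4.889,8.111) [heading=135, draw]
RT 108: heading 135 -> 27
LT 108: heading 27 -> 135
FD 5.3: (4.889,8.111) -> (1.141,11.859) [heading=135, draw]
LT 208: heading 135 -> 343
RT 144: heading 343 -> 199
PU: pen up
RT 60: heading 199 -> 139
FD 2.7: (1.141,11.859) -> (-0.897,13.63) [heading=139, move]
LT 90: heading 139 -> 229
LT 90: heading 229 -> 319
BK 11.5: (-0.897,13.63) -> (-9.576,21.175) [heading=319, move]
FD 11.5: (-9.576,21.175) -> (-0.897,13.63) [heading=319, move]
LT 108: heading 319 -> 67
FD 13.8: (-0.897,13.63) -> (4.495,26.333) [heading=67, move]
Final: pos=(4.495,26.333), heading=67, 2 segment(s) drawn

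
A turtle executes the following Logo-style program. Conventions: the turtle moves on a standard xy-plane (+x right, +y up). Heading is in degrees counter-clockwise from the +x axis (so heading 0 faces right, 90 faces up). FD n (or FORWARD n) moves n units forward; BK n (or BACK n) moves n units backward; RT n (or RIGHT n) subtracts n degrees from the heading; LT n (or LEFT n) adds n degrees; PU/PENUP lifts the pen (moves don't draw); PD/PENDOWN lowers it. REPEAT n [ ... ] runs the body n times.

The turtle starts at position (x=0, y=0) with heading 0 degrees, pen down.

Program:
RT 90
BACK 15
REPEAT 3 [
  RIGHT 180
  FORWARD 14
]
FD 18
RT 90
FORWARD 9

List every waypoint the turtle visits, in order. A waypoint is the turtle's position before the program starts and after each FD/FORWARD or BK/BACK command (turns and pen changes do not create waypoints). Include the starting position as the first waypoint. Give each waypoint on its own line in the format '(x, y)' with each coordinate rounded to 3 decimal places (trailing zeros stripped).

Answer: (0, 0)
(0, 15)
(0, 29)
(0, 15)
(0, 29)
(0, 47)
(9, 47)

Derivation:
Executing turtle program step by step:
Start: pos=(0,0), heading=0, pen down
RT 90: heading 0 -> 270
BK 15: (0,0) -> (0,15) [heading=270, draw]
REPEAT 3 [
  -- iteration 1/3 --
  RT 180: heading 270 -> 90
  FD 14: (0,15) -> (0,29) [heading=90, draw]
  -- iteration 2/3 --
  RT 180: heading 90 -> 270
  FD 14: (0,29) -> (0,15) [heading=270, draw]
  -- iteration 3/3 --
  RT 180: heading 270 -> 90
  FD 14: (0,15) -> (0,29) [heading=90, draw]
]
FD 18: (0,29) -> (0,47) [heading=90, draw]
RT 90: heading 90 -> 0
FD 9: (0,47) -> (9,47) [heading=0, draw]
Final: pos=(9,47), heading=0, 6 segment(s) drawn
Waypoints (7 total):
(0, 0)
(0, 15)
(0, 29)
(0, 15)
(0, 29)
(0, 47)
(9, 47)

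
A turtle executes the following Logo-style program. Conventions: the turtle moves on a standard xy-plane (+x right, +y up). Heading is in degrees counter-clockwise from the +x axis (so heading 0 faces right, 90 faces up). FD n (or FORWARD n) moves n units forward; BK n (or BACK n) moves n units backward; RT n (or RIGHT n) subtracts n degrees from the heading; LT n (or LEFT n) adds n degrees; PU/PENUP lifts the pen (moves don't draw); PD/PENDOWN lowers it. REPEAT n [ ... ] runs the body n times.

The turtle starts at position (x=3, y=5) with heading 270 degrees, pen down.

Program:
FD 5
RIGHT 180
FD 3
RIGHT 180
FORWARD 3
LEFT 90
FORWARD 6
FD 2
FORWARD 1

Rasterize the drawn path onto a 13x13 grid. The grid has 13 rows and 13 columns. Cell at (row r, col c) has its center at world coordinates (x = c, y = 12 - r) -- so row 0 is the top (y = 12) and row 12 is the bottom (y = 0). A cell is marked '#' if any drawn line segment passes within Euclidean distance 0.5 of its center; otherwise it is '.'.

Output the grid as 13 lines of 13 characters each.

Segment 0: (3,5) -> (3,0)
Segment 1: (3,0) -> (3,3)
Segment 2: (3,3) -> (3,0)
Segment 3: (3,0) -> (9,0)
Segment 4: (9,0) -> (11,0)
Segment 5: (11,0) -> (12,0)

Answer: .............
.............
.............
.............
.............
.............
.............
...#.........
...#.........
...#.........
...#.........
...#.........
...##########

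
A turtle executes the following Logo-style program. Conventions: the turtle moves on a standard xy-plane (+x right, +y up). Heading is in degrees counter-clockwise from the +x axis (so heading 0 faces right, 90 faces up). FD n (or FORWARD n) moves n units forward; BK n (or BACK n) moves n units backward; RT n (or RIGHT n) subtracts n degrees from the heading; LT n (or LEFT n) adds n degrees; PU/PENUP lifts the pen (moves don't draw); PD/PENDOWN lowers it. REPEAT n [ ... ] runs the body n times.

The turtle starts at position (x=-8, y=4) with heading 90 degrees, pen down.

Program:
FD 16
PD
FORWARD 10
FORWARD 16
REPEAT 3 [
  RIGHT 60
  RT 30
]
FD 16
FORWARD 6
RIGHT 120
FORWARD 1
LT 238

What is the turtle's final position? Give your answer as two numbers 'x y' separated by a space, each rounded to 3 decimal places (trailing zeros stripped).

Answer: -29.5 46.866

Derivation:
Executing turtle program step by step:
Start: pos=(-8,4), heading=90, pen down
FD 16: (-8,4) -> (-8,20) [heading=90, draw]
PD: pen down
FD 10: (-8,20) -> (-8,30) [heading=90, draw]
FD 16: (-8,30) -> (-8,46) [heading=90, draw]
REPEAT 3 [
  -- iteration 1/3 --
  RT 60: heading 90 -> 30
  RT 30: heading 30 -> 0
  -- iteration 2/3 --
  RT 60: heading 0 -> 300
  RT 30: heading 300 -> 270
  -- iteration 3/3 --
  RT 60: heading 270 -> 210
  RT 30: heading 210 -> 180
]
FD 16: (-8,46) -> (-24,46) [heading=180, draw]
FD 6: (-24,46) -> (-30,46) [heading=180, draw]
RT 120: heading 180 -> 60
FD 1: (-30,46) -> (-29.5,46.866) [heading=60, draw]
LT 238: heading 60 -> 298
Final: pos=(-29.5,46.866), heading=298, 6 segment(s) drawn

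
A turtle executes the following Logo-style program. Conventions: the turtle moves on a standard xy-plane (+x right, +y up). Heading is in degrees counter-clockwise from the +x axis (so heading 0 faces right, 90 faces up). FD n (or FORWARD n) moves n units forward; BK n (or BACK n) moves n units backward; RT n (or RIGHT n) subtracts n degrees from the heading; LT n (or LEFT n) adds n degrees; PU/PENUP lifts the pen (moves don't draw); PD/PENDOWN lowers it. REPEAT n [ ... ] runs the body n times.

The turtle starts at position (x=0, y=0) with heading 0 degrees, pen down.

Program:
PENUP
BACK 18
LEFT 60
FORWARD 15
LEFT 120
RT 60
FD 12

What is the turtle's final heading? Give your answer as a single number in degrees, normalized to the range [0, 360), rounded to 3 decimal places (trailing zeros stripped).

Answer: 120

Derivation:
Executing turtle program step by step:
Start: pos=(0,0), heading=0, pen down
PU: pen up
BK 18: (0,0) -> (-18,0) [heading=0, move]
LT 60: heading 0 -> 60
FD 15: (-18,0) -> (-10.5,12.99) [heading=60, move]
LT 120: heading 60 -> 180
RT 60: heading 180 -> 120
FD 12: (-10.5,12.99) -> (-16.5,23.383) [heading=120, move]
Final: pos=(-16.5,23.383), heading=120, 0 segment(s) drawn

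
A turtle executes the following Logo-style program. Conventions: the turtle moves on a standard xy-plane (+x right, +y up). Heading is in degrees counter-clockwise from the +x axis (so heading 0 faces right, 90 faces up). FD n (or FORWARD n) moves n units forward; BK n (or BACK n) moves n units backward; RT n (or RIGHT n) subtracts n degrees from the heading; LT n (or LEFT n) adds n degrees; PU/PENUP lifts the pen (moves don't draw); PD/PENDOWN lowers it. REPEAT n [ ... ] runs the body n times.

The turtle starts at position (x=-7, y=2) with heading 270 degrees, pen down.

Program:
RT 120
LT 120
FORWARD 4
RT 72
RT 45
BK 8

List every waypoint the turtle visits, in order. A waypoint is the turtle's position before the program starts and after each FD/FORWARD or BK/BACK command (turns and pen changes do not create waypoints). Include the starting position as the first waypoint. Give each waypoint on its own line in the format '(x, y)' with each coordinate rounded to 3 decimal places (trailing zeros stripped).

Executing turtle program step by step:
Start: pos=(-7,2), heading=270, pen down
RT 120: heading 270 -> 150
LT 120: heading 150 -> 270
FD 4: (-7,2) -> (-7,-2) [heading=270, draw]
RT 72: heading 270 -> 198
RT 45: heading 198 -> 153
BK 8: (-7,-2) -> (0.128,-5.632) [heading=153, draw]
Final: pos=(0.128,-5.632), heading=153, 2 segment(s) drawn
Waypoints (3 total):
(-7, 2)
(-7, -2)
(0.128, -5.632)

Answer: (-7, 2)
(-7, -2)
(0.128, -5.632)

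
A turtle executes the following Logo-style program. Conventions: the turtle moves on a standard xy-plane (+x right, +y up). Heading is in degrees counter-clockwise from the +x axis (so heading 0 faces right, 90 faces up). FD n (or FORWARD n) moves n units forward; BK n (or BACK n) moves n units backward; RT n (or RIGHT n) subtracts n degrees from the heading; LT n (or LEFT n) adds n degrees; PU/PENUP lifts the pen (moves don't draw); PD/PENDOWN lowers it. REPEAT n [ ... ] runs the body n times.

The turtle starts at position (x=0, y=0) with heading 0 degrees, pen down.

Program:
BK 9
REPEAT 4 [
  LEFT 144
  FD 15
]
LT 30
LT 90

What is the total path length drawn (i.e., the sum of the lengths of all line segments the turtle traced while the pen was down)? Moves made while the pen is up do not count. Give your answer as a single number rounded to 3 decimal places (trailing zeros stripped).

Answer: 69

Derivation:
Executing turtle program step by step:
Start: pos=(0,0), heading=0, pen down
BK 9: (0,0) -> (-9,0) [heading=0, draw]
REPEAT 4 [
  -- iteration 1/4 --
  LT 144: heading 0 -> 144
  FD 15: (-9,0) -> (-21.135,8.817) [heading=144, draw]
  -- iteration 2/4 --
  LT 144: heading 144 -> 288
  FD 15: (-21.135,8.817) -> (-16.5,-5.449) [heading=288, draw]
  -- iteration 3/4 --
  LT 144: heading 288 -> 72
  FD 15: (-16.5,-5.449) -> (-11.865,8.817) [heading=72, draw]
  -- iteration 4/4 --
  LT 144: heading 72 -> 216
  FD 15: (-11.865,8.817) -> (-24,0) [heading=216, draw]
]
LT 30: heading 216 -> 246
LT 90: heading 246 -> 336
Final: pos=(-24,0), heading=336, 5 segment(s) drawn

Segment lengths:
  seg 1: (0,0) -> (-9,0), length = 9
  seg 2: (-9,0) -> (-21.135,8.817), length = 15
  seg 3: (-21.135,8.817) -> (-16.5,-5.449), length = 15
  seg 4: (-16.5,-5.449) -> (-11.865,8.817), length = 15
  seg 5: (-11.865,8.817) -> (-24,0), length = 15
Total = 69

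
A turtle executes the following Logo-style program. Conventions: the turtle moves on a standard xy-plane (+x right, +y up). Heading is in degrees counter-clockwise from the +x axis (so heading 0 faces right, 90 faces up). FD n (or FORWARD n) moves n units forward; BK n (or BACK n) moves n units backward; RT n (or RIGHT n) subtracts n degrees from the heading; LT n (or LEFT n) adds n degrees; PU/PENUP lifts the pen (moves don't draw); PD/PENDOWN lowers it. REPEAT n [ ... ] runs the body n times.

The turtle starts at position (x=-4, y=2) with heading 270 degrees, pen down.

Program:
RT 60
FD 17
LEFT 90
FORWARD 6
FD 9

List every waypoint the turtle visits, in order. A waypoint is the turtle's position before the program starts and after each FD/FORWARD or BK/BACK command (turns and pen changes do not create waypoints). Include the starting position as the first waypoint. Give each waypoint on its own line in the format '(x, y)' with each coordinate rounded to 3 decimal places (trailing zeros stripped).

Answer: (-4, 2)
(-18.722, -6.5)
(-15.722, -11.696)
(-11.222, -19.49)

Derivation:
Executing turtle program step by step:
Start: pos=(-4,2), heading=270, pen down
RT 60: heading 270 -> 210
FD 17: (-4,2) -> (-18.722,-6.5) [heading=210, draw]
LT 90: heading 210 -> 300
FD 6: (-18.722,-6.5) -> (-15.722,-11.696) [heading=300, draw]
FD 9: (-15.722,-11.696) -> (-11.222,-19.49) [heading=300, draw]
Final: pos=(-11.222,-19.49), heading=300, 3 segment(s) drawn
Waypoints (4 total):
(-4, 2)
(-18.722, -6.5)
(-15.722, -11.696)
(-11.222, -19.49)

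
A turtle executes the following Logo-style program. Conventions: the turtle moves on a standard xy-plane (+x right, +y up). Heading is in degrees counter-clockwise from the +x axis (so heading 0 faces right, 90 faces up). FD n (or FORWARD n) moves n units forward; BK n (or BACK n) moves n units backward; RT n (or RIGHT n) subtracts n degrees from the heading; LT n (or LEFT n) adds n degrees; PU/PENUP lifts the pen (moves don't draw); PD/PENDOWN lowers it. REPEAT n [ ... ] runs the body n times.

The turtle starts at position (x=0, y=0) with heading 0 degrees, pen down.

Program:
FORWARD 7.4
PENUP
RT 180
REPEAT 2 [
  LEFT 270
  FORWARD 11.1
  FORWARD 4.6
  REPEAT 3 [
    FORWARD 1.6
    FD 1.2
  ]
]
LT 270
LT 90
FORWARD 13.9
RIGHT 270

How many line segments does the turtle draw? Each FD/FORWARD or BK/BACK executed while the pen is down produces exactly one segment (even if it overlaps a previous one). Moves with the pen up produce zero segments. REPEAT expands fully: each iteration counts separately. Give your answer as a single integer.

Answer: 1

Derivation:
Executing turtle program step by step:
Start: pos=(0,0), heading=0, pen down
FD 7.4: (0,0) -> (7.4,0) [heading=0, draw]
PU: pen up
RT 180: heading 0 -> 180
REPEAT 2 [
  -- iteration 1/2 --
  LT 270: heading 180 -> 90
  FD 11.1: (7.4,0) -> (7.4,11.1) [heading=90, move]
  FD 4.6: (7.4,11.1) -> (7.4,15.7) [heading=90, move]
  REPEAT 3 [
    -- iteration 1/3 --
    FD 1.6: (7.4,15.7) -> (7.4,17.3) [heading=90, move]
    FD 1.2: (7.4,17.3) -> (7.4,18.5) [heading=90, move]
    -- iteration 2/3 --
    FD 1.6: (7.4,18.5) -> (7.4,20.1) [heading=90, move]
    FD 1.2: (7.4,20.1) -> (7.4,21.3) [heading=90, move]
    -- iteration 3/3 --
    FD 1.6: (7.4,21.3) -> (7.4,22.9) [heading=90, move]
    FD 1.2: (7.4,22.9) -> (7.4,24.1) [heading=90, move]
  ]
  -- iteration 2/2 --
  LT 270: heading 90 -> 0
  FD 11.1: (7.4,24.1) -> (18.5,24.1) [heading=0, move]
  FD 4.6: (18.5,24.1) -> (23.1,24.1) [heading=0, move]
  REPEAT 3 [
    -- iteration 1/3 --
    FD 1.6: (23.1,24.1) -> (24.7,24.1) [heading=0, move]
    FD 1.2: (24.7,24.1) -> (25.9,24.1) [heading=0, move]
    -- iteration 2/3 --
    FD 1.6: (25.9,24.1) -> (27.5,24.1) [heading=0, move]
    FD 1.2: (27.5,24.1) -> (28.7,24.1) [heading=0, move]
    -- iteration 3/3 --
    FD 1.6: (28.7,24.1) -> (30.3,24.1) [heading=0, move]
    FD 1.2: (30.3,24.1) -> (31.5,24.1) [heading=0, move]
  ]
]
LT 270: heading 0 -> 270
LT 90: heading 270 -> 0
FD 13.9: (31.5,24.1) -> (45.4,24.1) [heading=0, move]
RT 270: heading 0 -> 90
Final: pos=(45.4,24.1), heading=90, 1 segment(s) drawn
Segments drawn: 1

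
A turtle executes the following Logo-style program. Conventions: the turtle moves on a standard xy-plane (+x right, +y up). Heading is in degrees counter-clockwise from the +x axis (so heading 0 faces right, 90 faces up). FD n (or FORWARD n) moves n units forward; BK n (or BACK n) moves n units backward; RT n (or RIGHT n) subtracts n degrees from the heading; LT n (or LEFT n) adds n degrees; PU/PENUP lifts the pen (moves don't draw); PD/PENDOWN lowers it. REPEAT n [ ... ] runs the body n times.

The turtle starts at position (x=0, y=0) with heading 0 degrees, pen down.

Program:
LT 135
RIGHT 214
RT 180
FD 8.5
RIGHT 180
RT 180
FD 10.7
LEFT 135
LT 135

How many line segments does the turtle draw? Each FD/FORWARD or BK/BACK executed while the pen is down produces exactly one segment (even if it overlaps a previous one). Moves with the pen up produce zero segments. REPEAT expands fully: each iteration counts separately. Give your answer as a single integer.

Answer: 2

Derivation:
Executing turtle program step by step:
Start: pos=(0,0), heading=0, pen down
LT 135: heading 0 -> 135
RT 214: heading 135 -> 281
RT 180: heading 281 -> 101
FD 8.5: (0,0) -> (-1.622,8.344) [heading=101, draw]
RT 180: heading 101 -> 281
RT 180: heading 281 -> 101
FD 10.7: (-1.622,8.344) -> (-3.664,18.847) [heading=101, draw]
LT 135: heading 101 -> 236
LT 135: heading 236 -> 11
Final: pos=(-3.664,18.847), heading=11, 2 segment(s) drawn
Segments drawn: 2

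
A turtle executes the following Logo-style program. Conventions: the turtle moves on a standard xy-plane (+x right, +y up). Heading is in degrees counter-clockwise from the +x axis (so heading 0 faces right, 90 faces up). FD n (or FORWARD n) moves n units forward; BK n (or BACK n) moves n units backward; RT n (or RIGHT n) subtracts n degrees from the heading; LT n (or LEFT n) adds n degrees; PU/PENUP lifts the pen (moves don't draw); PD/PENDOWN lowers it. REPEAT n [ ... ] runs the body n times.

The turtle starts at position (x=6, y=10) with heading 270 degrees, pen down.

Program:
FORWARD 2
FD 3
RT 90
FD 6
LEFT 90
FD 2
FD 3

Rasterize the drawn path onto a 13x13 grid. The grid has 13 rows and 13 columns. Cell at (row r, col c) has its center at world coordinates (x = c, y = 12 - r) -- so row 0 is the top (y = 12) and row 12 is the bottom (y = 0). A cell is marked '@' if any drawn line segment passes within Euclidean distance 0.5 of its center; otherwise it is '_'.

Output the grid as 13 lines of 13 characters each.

Answer: _____________
_____________
______@______
______@______
______@______
______@______
______@______
@@@@@@@______
@____________
@____________
@____________
@____________
@____________

Derivation:
Segment 0: (6,10) -> (6,8)
Segment 1: (6,8) -> (6,5)
Segment 2: (6,5) -> (-0,5)
Segment 3: (-0,5) -> (-0,3)
Segment 4: (-0,3) -> (-0,0)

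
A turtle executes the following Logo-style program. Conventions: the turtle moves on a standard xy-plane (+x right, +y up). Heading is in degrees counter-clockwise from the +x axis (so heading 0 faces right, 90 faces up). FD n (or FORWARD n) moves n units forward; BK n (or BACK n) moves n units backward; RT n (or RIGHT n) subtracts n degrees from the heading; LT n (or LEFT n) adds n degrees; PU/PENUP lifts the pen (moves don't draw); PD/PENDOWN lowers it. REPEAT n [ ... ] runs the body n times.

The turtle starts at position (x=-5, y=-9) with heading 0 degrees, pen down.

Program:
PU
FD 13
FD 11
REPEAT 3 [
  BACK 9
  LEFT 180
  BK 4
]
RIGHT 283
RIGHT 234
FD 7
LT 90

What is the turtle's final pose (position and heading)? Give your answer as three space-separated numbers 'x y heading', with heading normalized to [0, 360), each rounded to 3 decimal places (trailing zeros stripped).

Answer: 20.444 -6.265 113

Derivation:
Executing turtle program step by step:
Start: pos=(-5,-9), heading=0, pen down
PU: pen up
FD 13: (-5,-9) -> (8,-9) [heading=0, move]
FD 11: (8,-9) -> (19,-9) [heading=0, move]
REPEAT 3 [
  -- iteration 1/3 --
  BK 9: (19,-9) -> (10,-9) [heading=0, move]
  LT 180: heading 0 -> 180
  BK 4: (10,-9) -> (14,-9) [heading=180, move]
  -- iteration 2/3 --
  BK 9: (14,-9) -> (23,-9) [heading=180, move]
  LT 180: heading 180 -> 0
  BK 4: (23,-9) -> (19,-9) [heading=0, move]
  -- iteration 3/3 --
  BK 9: (19,-9) -> (10,-9) [heading=0, move]
  LT 180: heading 0 -> 180
  BK 4: (10,-9) -> (14,-9) [heading=180, move]
]
RT 283: heading 180 -> 257
RT 234: heading 257 -> 23
FD 7: (14,-9) -> (20.444,-6.265) [heading=23, move]
LT 90: heading 23 -> 113
Final: pos=(20.444,-6.265), heading=113, 0 segment(s) drawn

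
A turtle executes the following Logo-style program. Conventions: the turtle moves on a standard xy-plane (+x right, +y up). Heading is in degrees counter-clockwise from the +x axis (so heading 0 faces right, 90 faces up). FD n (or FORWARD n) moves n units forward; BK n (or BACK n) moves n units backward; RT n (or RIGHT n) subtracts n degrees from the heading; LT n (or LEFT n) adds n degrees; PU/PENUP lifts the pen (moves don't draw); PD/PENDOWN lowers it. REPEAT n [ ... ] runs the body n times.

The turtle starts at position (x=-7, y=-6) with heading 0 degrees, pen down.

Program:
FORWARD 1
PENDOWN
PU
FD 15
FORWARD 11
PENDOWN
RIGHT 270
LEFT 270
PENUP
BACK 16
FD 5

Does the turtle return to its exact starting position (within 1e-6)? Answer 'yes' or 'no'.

Executing turtle program step by step:
Start: pos=(-7,-6), heading=0, pen down
FD 1: (-7,-6) -> (-6,-6) [heading=0, draw]
PD: pen down
PU: pen up
FD 15: (-6,-6) -> (9,-6) [heading=0, move]
FD 11: (9,-6) -> (20,-6) [heading=0, move]
PD: pen down
RT 270: heading 0 -> 90
LT 270: heading 90 -> 0
PU: pen up
BK 16: (20,-6) -> (4,-6) [heading=0, move]
FD 5: (4,-6) -> (9,-6) [heading=0, move]
Final: pos=(9,-6), heading=0, 1 segment(s) drawn

Start position: (-7, -6)
Final position: (9, -6)
Distance = 16; >= 1e-6 -> NOT closed

Answer: no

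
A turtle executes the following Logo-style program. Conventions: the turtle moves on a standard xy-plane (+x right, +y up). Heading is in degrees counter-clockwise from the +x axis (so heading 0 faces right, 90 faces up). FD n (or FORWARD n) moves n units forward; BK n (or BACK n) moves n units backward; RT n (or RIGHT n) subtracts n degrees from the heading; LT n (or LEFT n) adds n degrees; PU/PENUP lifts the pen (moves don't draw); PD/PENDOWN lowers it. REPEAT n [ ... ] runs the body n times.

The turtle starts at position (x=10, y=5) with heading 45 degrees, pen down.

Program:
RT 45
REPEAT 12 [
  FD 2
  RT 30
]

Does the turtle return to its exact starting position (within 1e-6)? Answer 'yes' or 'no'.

Answer: yes

Derivation:
Executing turtle program step by step:
Start: pos=(10,5), heading=45, pen down
RT 45: heading 45 -> 0
REPEAT 12 [
  -- iteration 1/12 --
  FD 2: (10,5) -> (12,5) [heading=0, draw]
  RT 30: heading 0 -> 330
  -- iteration 2/12 --
  FD 2: (12,5) -> (13.732,4) [heading=330, draw]
  RT 30: heading 330 -> 300
  -- iteration 3/12 --
  FD 2: (13.732,4) -> (14.732,2.268) [heading=300, draw]
  RT 30: heading 300 -> 270
  -- iteration 4/12 --
  FD 2: (14.732,2.268) -> (14.732,0.268) [heading=270, draw]
  RT 30: heading 270 -> 240
  -- iteration 5/12 --
  FD 2: (14.732,0.268) -> (13.732,-1.464) [heading=240, draw]
  RT 30: heading 240 -> 210
  -- iteration 6/12 --
  FD 2: (13.732,-1.464) -> (12,-2.464) [heading=210, draw]
  RT 30: heading 210 -> 180
  -- iteration 7/12 --
  FD 2: (12,-2.464) -> (10,-2.464) [heading=180, draw]
  RT 30: heading 180 -> 150
  -- iteration 8/12 --
  FD 2: (10,-2.464) -> (8.268,-1.464) [heading=150, draw]
  RT 30: heading 150 -> 120
  -- iteration 9/12 --
  FD 2: (8.268,-1.464) -> (7.268,0.268) [heading=120, draw]
  RT 30: heading 120 -> 90
  -- iteration 10/12 --
  FD 2: (7.268,0.268) -> (7.268,2.268) [heading=90, draw]
  RT 30: heading 90 -> 60
  -- iteration 11/12 --
  FD 2: (7.268,2.268) -> (8.268,4) [heading=60, draw]
  RT 30: heading 60 -> 30
  -- iteration 12/12 --
  FD 2: (8.268,4) -> (10,5) [heading=30, draw]
  RT 30: heading 30 -> 0
]
Final: pos=(10,5), heading=0, 12 segment(s) drawn

Start position: (10, 5)
Final position: (10, 5)
Distance = 0; < 1e-6 -> CLOSED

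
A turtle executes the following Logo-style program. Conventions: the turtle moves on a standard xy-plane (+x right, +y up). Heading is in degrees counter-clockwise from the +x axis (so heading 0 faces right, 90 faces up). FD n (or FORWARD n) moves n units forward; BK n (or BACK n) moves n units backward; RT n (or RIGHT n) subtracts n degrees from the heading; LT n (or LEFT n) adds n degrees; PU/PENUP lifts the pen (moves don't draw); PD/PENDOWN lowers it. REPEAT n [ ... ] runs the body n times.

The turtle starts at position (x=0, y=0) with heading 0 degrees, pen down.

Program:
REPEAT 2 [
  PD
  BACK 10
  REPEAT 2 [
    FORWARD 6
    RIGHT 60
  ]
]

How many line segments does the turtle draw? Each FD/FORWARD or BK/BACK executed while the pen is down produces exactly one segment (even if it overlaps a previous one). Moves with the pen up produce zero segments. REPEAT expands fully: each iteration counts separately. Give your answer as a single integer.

Answer: 6

Derivation:
Executing turtle program step by step:
Start: pos=(0,0), heading=0, pen down
REPEAT 2 [
  -- iteration 1/2 --
  PD: pen down
  BK 10: (0,0) -> (-10,0) [heading=0, draw]
  REPEAT 2 [
    -- iteration 1/2 --
    FD 6: (-10,0) -> (-4,0) [heading=0, draw]
    RT 60: heading 0 -> 300
    -- iteration 2/2 --
    FD 6: (-4,0) -> (-1,-5.196) [heading=300, draw]
    RT 60: heading 300 -> 240
  ]
  -- iteration 2/2 --
  PD: pen down
  BK 10: (-1,-5.196) -> (4,3.464) [heading=240, draw]
  REPEAT 2 [
    -- iteration 1/2 --
    FD 6: (4,3.464) -> (1,-1.732) [heading=240, draw]
    RT 60: heading 240 -> 180
    -- iteration 2/2 --
    FD 6: (1,-1.732) -> (-5,-1.732) [heading=180, draw]
    RT 60: heading 180 -> 120
  ]
]
Final: pos=(-5,-1.732), heading=120, 6 segment(s) drawn
Segments drawn: 6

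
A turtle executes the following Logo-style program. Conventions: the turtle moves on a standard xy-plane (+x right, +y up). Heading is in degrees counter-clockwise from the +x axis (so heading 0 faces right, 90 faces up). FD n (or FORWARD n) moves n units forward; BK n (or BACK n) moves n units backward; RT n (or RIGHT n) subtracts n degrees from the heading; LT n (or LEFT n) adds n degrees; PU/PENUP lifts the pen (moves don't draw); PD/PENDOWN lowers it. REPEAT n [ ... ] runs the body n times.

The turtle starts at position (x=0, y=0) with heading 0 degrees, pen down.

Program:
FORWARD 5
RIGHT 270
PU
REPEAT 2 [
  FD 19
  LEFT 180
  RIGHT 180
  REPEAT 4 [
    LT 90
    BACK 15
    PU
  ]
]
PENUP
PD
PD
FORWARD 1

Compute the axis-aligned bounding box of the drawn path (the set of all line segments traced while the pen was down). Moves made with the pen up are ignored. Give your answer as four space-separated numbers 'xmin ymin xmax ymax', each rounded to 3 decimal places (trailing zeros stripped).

Answer: 0 0 5 39

Derivation:
Executing turtle program step by step:
Start: pos=(0,0), heading=0, pen down
FD 5: (0,0) -> (5,0) [heading=0, draw]
RT 270: heading 0 -> 90
PU: pen up
REPEAT 2 [
  -- iteration 1/2 --
  FD 19: (5,0) -> (5,19) [heading=90, move]
  LT 180: heading 90 -> 270
  RT 180: heading 270 -> 90
  REPEAT 4 [
    -- iteration 1/4 --
    LT 90: heading 90 -> 180
    BK 15: (5,19) -> (20,19) [heading=180, move]
    PU: pen up
    -- iteration 2/4 --
    LT 90: heading 180 -> 270
    BK 15: (20,19) -> (20,34) [heading=270, move]
    PU: pen up
    -- iteration 3/4 --
    LT 90: heading 270 -> 0
    BK 15: (20,34) -> (5,34) [heading=0, move]
    PU: pen up
    -- iteration 4/4 --
    LT 90: heading 0 -> 90
    BK 15: (5,34) -> (5,19) [heading=90, move]
    PU: pen up
  ]
  -- iteration 2/2 --
  FD 19: (5,19) -> (5,38) [heading=90, move]
  LT 180: heading 90 -> 270
  RT 180: heading 270 -> 90
  REPEAT 4 [
    -- iteration 1/4 --
    LT 90: heading 90 -> 180
    BK 15: (5,38) -> (20,38) [heading=180, move]
    PU: pen up
    -- iteration 2/4 --
    LT 90: heading 180 -> 270
    BK 15: (20,38) -> (20,53) [heading=270, move]
    PU: pen up
    -- iteration 3/4 --
    LT 90: heading 270 -> 0
    BK 15: (20,53) -> (5,53) [heading=0, move]
    PU: pen up
    -- iteration 4/4 --
    LT 90: heading 0 -> 90
    BK 15: (5,53) -> (5,38) [heading=90, move]
    PU: pen up
  ]
]
PU: pen up
PD: pen down
PD: pen down
FD 1: (5,38) -> (5,39) [heading=90, draw]
Final: pos=(5,39), heading=90, 2 segment(s) drawn

Segment endpoints: x in {0, 5, 5}, y in {0, 38, 39}
xmin=0, ymin=0, xmax=5, ymax=39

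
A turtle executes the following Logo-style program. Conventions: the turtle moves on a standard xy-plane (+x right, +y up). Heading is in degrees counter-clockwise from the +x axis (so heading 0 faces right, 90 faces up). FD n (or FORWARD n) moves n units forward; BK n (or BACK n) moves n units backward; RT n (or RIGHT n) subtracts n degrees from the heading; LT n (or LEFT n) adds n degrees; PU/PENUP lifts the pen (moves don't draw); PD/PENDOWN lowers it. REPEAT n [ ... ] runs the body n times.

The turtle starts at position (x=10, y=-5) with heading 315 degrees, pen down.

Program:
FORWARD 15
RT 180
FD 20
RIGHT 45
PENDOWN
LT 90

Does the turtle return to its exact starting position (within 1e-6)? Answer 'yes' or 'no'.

Answer: no

Derivation:
Executing turtle program step by step:
Start: pos=(10,-5), heading=315, pen down
FD 15: (10,-5) -> (20.607,-15.607) [heading=315, draw]
RT 180: heading 315 -> 135
FD 20: (20.607,-15.607) -> (6.464,-1.464) [heading=135, draw]
RT 45: heading 135 -> 90
PD: pen down
LT 90: heading 90 -> 180
Final: pos=(6.464,-1.464), heading=180, 2 segment(s) drawn

Start position: (10, -5)
Final position: (6.464, -1.464)
Distance = 5; >= 1e-6 -> NOT closed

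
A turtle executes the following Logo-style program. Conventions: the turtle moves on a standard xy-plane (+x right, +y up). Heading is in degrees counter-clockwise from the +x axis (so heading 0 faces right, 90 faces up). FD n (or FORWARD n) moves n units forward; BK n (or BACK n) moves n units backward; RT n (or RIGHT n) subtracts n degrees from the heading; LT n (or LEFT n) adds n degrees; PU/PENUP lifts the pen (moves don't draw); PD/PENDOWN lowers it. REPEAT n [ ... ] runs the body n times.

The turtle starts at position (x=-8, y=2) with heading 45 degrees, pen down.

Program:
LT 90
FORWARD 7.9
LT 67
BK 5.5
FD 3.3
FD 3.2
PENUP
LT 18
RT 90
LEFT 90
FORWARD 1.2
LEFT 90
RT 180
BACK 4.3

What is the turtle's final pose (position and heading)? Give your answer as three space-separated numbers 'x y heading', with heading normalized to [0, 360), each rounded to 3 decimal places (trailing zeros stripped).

Answer: -12.669 3.146 130

Derivation:
Executing turtle program step by step:
Start: pos=(-8,2), heading=45, pen down
LT 90: heading 45 -> 135
FD 7.9: (-8,2) -> (-13.586,7.586) [heading=135, draw]
LT 67: heading 135 -> 202
BK 5.5: (-13.586,7.586) -> (-8.487,9.646) [heading=202, draw]
FD 3.3: (-8.487,9.646) -> (-11.546,8.41) [heading=202, draw]
FD 3.2: (-11.546,8.41) -> (-14.513,7.212) [heading=202, draw]
PU: pen up
LT 18: heading 202 -> 220
RT 90: heading 220 -> 130
LT 90: heading 130 -> 220
FD 1.2: (-14.513,7.212) -> (-15.433,6.44) [heading=220, move]
LT 90: heading 220 -> 310
RT 180: heading 310 -> 130
BK 4.3: (-15.433,6.44) -> (-12.669,3.146) [heading=130, move]
Final: pos=(-12.669,3.146), heading=130, 4 segment(s) drawn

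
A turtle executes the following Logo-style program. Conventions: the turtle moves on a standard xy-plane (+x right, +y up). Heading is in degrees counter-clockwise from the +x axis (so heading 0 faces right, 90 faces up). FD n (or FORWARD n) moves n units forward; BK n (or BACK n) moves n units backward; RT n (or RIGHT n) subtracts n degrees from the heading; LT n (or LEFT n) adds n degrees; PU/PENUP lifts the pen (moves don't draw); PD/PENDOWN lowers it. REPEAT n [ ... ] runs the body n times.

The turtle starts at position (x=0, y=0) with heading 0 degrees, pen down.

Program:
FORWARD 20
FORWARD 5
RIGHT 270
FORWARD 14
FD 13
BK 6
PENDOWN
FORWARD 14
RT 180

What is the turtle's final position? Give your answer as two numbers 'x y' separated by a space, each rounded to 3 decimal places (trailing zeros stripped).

Executing turtle program step by step:
Start: pos=(0,0), heading=0, pen down
FD 20: (0,0) -> (20,0) [heading=0, draw]
FD 5: (20,0) -> (25,0) [heading=0, draw]
RT 270: heading 0 -> 90
FD 14: (25,0) -> (25,14) [heading=90, draw]
FD 13: (25,14) -> (25,27) [heading=90, draw]
BK 6: (25,27) -> (25,21) [heading=90, draw]
PD: pen down
FD 14: (25,21) -> (25,35) [heading=90, draw]
RT 180: heading 90 -> 270
Final: pos=(25,35), heading=270, 6 segment(s) drawn

Answer: 25 35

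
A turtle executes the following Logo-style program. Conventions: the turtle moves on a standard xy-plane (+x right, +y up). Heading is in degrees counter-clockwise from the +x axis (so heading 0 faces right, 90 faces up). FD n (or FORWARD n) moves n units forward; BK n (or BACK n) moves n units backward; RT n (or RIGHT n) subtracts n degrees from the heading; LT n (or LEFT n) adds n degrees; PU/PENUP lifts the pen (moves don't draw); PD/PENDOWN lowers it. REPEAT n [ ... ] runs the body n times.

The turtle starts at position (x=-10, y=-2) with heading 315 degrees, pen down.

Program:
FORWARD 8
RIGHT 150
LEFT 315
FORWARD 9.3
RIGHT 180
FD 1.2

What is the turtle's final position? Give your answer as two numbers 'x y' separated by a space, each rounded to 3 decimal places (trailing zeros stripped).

Answer: -8.393 -0.642

Derivation:
Executing turtle program step by step:
Start: pos=(-10,-2), heading=315, pen down
FD 8: (-10,-2) -> (-4.343,-7.657) [heading=315, draw]
RT 150: heading 315 -> 165
LT 315: heading 165 -> 120
FD 9.3: (-4.343,-7.657) -> (-8.993,0.397) [heading=120, draw]
RT 180: heading 120 -> 300
FD 1.2: (-8.993,0.397) -> (-8.393,-0.642) [heading=300, draw]
Final: pos=(-8.393,-0.642), heading=300, 3 segment(s) drawn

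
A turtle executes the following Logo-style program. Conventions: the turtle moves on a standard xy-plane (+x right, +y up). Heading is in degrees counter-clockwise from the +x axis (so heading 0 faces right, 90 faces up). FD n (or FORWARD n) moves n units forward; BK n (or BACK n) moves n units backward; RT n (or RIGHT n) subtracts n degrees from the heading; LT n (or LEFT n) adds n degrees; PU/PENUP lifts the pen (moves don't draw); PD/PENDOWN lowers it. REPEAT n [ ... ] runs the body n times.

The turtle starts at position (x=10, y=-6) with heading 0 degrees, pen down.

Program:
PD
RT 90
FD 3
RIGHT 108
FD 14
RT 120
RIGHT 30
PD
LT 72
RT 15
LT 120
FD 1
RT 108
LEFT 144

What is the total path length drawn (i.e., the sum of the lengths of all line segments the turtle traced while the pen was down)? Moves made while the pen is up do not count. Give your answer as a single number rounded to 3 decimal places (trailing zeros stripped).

Executing turtle program step by step:
Start: pos=(10,-6), heading=0, pen down
PD: pen down
RT 90: heading 0 -> 270
FD 3: (10,-6) -> (10,-9) [heading=270, draw]
RT 108: heading 270 -> 162
FD 14: (10,-9) -> (-3.315,-4.674) [heading=162, draw]
RT 120: heading 162 -> 42
RT 30: heading 42 -> 12
PD: pen down
LT 72: heading 12 -> 84
RT 15: heading 84 -> 69
LT 120: heading 69 -> 189
FD 1: (-3.315,-4.674) -> (-4.302,-4.83) [heading=189, draw]
RT 108: heading 189 -> 81
LT 144: heading 81 -> 225
Final: pos=(-4.302,-4.83), heading=225, 3 segment(s) drawn

Segment lengths:
  seg 1: (10,-6) -> (10,-9), length = 3
  seg 2: (10,-9) -> (-3.315,-4.674), length = 14
  seg 3: (-3.315,-4.674) -> (-4.302,-4.83), length = 1
Total = 18

Answer: 18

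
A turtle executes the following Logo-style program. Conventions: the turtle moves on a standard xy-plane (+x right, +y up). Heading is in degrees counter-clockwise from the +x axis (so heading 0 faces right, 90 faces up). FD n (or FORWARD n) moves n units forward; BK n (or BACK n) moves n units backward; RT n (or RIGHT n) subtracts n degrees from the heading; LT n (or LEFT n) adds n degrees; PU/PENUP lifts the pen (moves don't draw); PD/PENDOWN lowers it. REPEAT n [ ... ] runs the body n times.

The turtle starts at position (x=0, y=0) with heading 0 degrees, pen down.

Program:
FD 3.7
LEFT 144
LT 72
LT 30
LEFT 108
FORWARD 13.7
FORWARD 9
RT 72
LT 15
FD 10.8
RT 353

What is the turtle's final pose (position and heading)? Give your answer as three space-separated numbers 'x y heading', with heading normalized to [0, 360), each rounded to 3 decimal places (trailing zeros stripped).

Answer: 31.179 -11.996 304

Derivation:
Executing turtle program step by step:
Start: pos=(0,0), heading=0, pen down
FD 3.7: (0,0) -> (3.7,0) [heading=0, draw]
LT 144: heading 0 -> 144
LT 72: heading 144 -> 216
LT 30: heading 216 -> 246
LT 108: heading 246 -> 354
FD 13.7: (3.7,0) -> (17.325,-1.432) [heading=354, draw]
FD 9: (17.325,-1.432) -> (26.276,-2.373) [heading=354, draw]
RT 72: heading 354 -> 282
LT 15: heading 282 -> 297
FD 10.8: (26.276,-2.373) -> (31.179,-11.996) [heading=297, draw]
RT 353: heading 297 -> 304
Final: pos=(31.179,-11.996), heading=304, 4 segment(s) drawn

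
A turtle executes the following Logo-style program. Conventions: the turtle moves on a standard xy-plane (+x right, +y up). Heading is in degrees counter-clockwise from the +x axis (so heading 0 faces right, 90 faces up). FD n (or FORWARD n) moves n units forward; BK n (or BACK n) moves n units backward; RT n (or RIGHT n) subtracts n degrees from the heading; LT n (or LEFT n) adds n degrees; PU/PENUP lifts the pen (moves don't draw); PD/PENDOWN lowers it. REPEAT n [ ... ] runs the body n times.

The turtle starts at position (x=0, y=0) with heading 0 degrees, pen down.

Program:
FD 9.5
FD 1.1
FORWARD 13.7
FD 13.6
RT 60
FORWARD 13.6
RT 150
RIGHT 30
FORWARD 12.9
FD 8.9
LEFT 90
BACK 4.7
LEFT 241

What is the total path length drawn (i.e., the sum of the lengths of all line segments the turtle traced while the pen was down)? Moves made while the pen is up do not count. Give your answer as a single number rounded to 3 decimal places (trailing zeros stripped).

Answer: 78

Derivation:
Executing turtle program step by step:
Start: pos=(0,0), heading=0, pen down
FD 9.5: (0,0) -> (9.5,0) [heading=0, draw]
FD 1.1: (9.5,0) -> (10.6,0) [heading=0, draw]
FD 13.7: (10.6,0) -> (24.3,0) [heading=0, draw]
FD 13.6: (24.3,0) -> (37.9,0) [heading=0, draw]
RT 60: heading 0 -> 300
FD 13.6: (37.9,0) -> (44.7,-11.778) [heading=300, draw]
RT 150: heading 300 -> 150
RT 30: heading 150 -> 120
FD 12.9: (44.7,-11.778) -> (38.25,-0.606) [heading=120, draw]
FD 8.9: (38.25,-0.606) -> (33.8,7.101) [heading=120, draw]
LT 90: heading 120 -> 210
BK 4.7: (33.8,7.101) -> (37.87,9.451) [heading=210, draw]
LT 241: heading 210 -> 91
Final: pos=(37.87,9.451), heading=91, 8 segment(s) drawn

Segment lengths:
  seg 1: (0,0) -> (9.5,0), length = 9.5
  seg 2: (9.5,0) -> (10.6,0), length = 1.1
  seg 3: (10.6,0) -> (24.3,0), length = 13.7
  seg 4: (24.3,0) -> (37.9,0), length = 13.6
  seg 5: (37.9,0) -> (44.7,-11.778), length = 13.6
  seg 6: (44.7,-11.778) -> (38.25,-0.606), length = 12.9
  seg 7: (38.25,-0.606) -> (33.8,7.101), length = 8.9
  seg 8: (33.8,7.101) -> (37.87,9.451), length = 4.7
Total = 78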